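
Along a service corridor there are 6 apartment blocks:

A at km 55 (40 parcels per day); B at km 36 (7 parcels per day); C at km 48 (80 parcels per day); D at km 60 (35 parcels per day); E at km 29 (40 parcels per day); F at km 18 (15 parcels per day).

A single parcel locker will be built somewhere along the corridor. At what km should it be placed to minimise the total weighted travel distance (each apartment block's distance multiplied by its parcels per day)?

For a sum of weighted absolute distances on a line, the optimum is the weighted median (not the mean). Total weight W = 217; half-weight = 108.5.
Sort by position and accumulate weight:
  km 18 (F, w=15) → cum 15
  km 29 (E, w=40) → cum 55
  km 36 (B, w=7) → cum 62
  km 48 (C, w=80) → cum 142  ≥ 108.5 → median here
  km 55 (A, w=40) → cum 182
  km 60 (D, w=35) → cum 217
Optimal location: km 48.

x = 48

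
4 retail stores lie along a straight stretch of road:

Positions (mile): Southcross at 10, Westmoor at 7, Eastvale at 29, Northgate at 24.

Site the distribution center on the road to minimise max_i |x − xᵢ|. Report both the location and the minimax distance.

location 18, max distance 11

The 1-center on a line is the midpoint of the two extreme points: leftmost at 7, rightmost at 29.
Optimal location = (7 + 29)/2 = 18; maximum distance = (29 − 7)/2 = 11.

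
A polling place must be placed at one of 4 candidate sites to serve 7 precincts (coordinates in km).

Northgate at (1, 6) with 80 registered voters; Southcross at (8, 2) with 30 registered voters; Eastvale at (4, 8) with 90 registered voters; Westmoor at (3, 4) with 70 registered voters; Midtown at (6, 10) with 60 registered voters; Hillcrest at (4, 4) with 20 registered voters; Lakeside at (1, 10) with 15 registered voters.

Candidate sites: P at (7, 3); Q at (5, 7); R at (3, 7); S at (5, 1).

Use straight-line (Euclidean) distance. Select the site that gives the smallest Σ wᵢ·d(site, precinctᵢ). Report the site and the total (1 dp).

R, total 1100.2 km

Total weighted distance at each candidate:
  P (7, 3): total = 2018.3
  Q (5, 7): total = 1212.4
  R (3, 7): total = 1100.2
  S (5, 1): total = 2250.2
Minimum is at R with total 1100.2 km.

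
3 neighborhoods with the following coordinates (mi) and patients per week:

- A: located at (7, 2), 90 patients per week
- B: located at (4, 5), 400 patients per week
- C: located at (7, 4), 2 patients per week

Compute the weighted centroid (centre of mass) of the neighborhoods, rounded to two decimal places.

The minimiser of Σwᵢ‖p−pᵢ‖² is the weighted centroid p* = (Σwᵢpᵢ)/(Σwᵢ).
Σwᵢ = 492.
Σwᵢxᵢ = 90·7 + 400·4 + 2·7 = 2244.
Σwᵢyᵢ = 90·2 + 400·5 + 2·4 = 2188.
x* = 2244/492 = 4.56, y* = 2188/492 = 4.45.

(4.56, 4.45)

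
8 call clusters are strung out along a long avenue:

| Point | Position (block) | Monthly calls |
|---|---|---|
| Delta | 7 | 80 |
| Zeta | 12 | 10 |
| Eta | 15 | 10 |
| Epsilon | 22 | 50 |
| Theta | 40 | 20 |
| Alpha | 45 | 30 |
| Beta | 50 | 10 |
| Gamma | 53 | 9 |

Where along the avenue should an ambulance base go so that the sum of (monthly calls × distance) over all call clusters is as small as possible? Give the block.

For a sum of weighted absolute distances on a line, the optimum is the weighted median (not the mean). Total weight W = 219; half-weight = 109.5.
Sort by position and accumulate weight:
  block 7 (Delta, w=80) → cum 80
  block 12 (Zeta, w=10) → cum 90
  block 15 (Eta, w=10) → cum 100
  block 22 (Epsilon, w=50) → cum 150  ≥ 109.5 → median here
  block 40 (Theta, w=20) → cum 170
  block 45 (Alpha, w=30) → cum 200
  block 50 (Beta, w=10) → cum 210
  block 53 (Gamma, w=9) → cum 219
Optimal location: block 22.

x = 22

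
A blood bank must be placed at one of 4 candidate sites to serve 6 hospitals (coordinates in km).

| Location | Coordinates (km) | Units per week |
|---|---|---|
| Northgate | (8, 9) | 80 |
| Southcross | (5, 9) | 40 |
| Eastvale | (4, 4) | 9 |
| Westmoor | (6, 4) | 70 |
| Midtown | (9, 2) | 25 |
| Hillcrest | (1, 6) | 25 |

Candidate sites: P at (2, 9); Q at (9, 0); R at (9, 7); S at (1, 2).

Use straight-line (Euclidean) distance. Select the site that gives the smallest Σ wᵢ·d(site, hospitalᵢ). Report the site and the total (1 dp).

Total weighted distance at each candidate:
  P (2, 9): total = 1423.2
  Q (9, 0): total = 1826.0
  R (9, 7): total = 1033.8
  S (1, 2): total = 1823.9
Minimum is at R with total 1033.8 km.

R, total 1033.8 km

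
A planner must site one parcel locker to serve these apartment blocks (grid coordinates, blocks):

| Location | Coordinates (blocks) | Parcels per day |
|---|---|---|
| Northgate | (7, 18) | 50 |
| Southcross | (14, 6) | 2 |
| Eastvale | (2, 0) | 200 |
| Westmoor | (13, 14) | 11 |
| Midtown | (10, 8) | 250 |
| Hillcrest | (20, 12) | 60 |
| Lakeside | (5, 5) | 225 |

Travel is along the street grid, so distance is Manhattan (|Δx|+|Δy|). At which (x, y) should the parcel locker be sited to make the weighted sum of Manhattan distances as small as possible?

Manhattan distance separates: Σwᵢ(|x−xᵢ|+|y−yᵢ|) = Σwᵢ|x−xᵢ| + Σwᵢ|y−yᵢ|, so x and y are optimised independently as 1-D weighted medians.
Total weight W = 798; half = 399.
x-coordinate, sorted with cumulative weight:
  x=2 (Eastvale, w=200) cum 200
  x=5 (Lakeside, w=225) cum 425  ← median
  x=7 (Northgate, w=50) cum 475
  x=10 (Midtown, w=250) cum 725
  x=13 (Westmoor, w=11) cum 736
  x=14 (Southcross, w=2) cum 738
  x=20 (Hillcrest, w=60) cum 798
⇒ x* = 5
y-coordinate, sorted with cumulative weight:
  y=0 (Eastvale, w=200) cum 200
  y=5 (Lakeside, w=225) cum 425  ← median
  y=6 (Southcross, w=2) cum 427
  y=8 (Midtown, w=250) cum 677
  y=12 (Hillcrest, w=60) cum 737
  y=14 (Westmoor, w=11) cum 748
  y=18 (Northgate, w=50) cum 798
⇒ y* = 5

(5, 5)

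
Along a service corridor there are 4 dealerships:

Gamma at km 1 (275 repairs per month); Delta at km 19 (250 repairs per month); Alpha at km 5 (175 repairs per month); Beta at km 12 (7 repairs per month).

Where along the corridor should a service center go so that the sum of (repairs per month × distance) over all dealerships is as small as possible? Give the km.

x = 5

For a sum of weighted absolute distances on a line, the optimum is the weighted median (not the mean). Total weight W = 707; half-weight = 353.5.
Sort by position and accumulate weight:
  km 1 (Gamma, w=275) → cum 275
  km 5 (Alpha, w=175) → cum 450  ≥ 353.5 → median here
  km 12 (Beta, w=7) → cum 457
  km 19 (Delta, w=250) → cum 707
Optimal location: km 5.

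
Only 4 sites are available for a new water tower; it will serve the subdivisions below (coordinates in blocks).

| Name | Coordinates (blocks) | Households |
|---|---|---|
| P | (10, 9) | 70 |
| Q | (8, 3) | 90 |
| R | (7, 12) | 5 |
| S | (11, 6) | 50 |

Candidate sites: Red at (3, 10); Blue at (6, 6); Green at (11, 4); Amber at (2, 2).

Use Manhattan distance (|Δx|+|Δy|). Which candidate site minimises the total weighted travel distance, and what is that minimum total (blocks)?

Total weighted distance at each candidate:
  Red (3, 10): total = 2270
  Blue (6, 6): total = 1225
  Green (11, 4): total = 940
  Amber (2, 2): total = 2405
Minimum is at Green with total 940 blocks.

Green, total 940 blocks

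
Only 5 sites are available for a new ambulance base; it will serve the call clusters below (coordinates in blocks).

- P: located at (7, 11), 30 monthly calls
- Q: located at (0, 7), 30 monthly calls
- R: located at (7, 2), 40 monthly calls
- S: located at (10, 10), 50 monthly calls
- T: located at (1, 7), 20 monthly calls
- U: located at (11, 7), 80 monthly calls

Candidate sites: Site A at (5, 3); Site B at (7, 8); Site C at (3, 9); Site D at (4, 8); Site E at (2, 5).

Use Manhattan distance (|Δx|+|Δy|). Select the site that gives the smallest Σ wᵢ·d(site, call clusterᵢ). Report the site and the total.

Site B, total 1360 blocks

Total weighted distance at each candidate:
  Site A (5, 3): total = 2250
  Site B (7, 8): total = 1360
  Site C (3, 9): total = 2050
  Site D (4, 8): total = 1810
  Site E (2, 5): total = 2360
Minimum is at Site B with total 1360 blocks.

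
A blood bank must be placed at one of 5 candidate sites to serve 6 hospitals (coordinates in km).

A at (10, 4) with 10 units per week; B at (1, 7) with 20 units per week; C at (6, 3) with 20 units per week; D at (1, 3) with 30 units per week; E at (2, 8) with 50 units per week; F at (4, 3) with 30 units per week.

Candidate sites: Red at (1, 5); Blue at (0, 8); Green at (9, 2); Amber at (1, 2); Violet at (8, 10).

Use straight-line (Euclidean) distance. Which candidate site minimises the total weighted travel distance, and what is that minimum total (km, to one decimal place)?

Total weighted distance at each candidate:
  Red (1, 5): total = 564.5
  Blue (0, 8): total = 737.3
  Green (9, 2): total = 1130.1
  Amber (1, 2): total = 723.2
  Violet (8, 10): total = 1216.2
Minimum is at Red with total 564.5 km.

Red, total 564.5 km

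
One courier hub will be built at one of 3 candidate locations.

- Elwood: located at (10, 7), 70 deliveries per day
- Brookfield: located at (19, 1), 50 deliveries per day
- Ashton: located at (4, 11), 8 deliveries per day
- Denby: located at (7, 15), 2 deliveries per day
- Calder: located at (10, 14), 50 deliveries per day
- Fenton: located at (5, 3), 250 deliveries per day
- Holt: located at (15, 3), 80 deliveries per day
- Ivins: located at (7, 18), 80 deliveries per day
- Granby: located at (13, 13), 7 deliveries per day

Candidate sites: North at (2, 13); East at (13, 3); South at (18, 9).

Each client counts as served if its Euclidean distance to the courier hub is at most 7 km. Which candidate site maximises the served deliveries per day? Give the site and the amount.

East, covering 200

Coverage radius r = 7 km; a point is covered iff (Δx)²+(Δy)² ≤ 7² = 49.
  North (2, 13): covers {Ashton, Denby} → 10
  East (13, 3): covers {Elwood, Brookfield, Holt} → 200
  South (18, 9): covers {Holt, Granby} → 87
Maximum coverage at East: 200 deliveries per day.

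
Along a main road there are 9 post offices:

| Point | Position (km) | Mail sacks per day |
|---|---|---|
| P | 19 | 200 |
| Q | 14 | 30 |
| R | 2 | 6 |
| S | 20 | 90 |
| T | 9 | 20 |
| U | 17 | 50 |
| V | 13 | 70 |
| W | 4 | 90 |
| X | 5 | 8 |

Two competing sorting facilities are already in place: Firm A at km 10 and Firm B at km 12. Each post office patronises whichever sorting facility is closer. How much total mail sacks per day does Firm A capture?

124

The indifferent point is the midpoint (10+12)/2 = 11; post offices left of it (closer to Firm A at 10) go to Firm A, those right go to Firm B.
  R at 2 (w=6) → Firm A
  W at 4 (w=90) → Firm A
  X at 5 (w=8) → Firm A
  T at 9 (w=20) → Firm A
  V at 13 (w=70) → Firm B
  Q at 14 (w=30) → Firm B
  U at 17 (w=50) → Firm B
  P at 19 (w=200) → Firm B
  S at 20 (w=90) → Firm B
Firm A captures 124; Firm B captures 440.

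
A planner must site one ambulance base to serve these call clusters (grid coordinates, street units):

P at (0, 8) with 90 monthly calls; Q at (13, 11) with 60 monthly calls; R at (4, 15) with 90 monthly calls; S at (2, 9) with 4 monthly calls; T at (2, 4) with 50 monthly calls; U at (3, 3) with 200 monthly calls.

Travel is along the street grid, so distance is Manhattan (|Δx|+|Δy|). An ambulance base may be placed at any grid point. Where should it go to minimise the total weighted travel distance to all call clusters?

(3, 4)

Manhattan distance separates: Σwᵢ(|x−xᵢ|+|y−yᵢ|) = Σwᵢ|x−xᵢ| + Σwᵢ|y−yᵢ|, so x and y are optimised independently as 1-D weighted medians.
Total weight W = 494; half = 247.
x-coordinate, sorted with cumulative weight:
  x=0 (P, w=90) cum 90
  x=2 (S, w=4) cum 94
  x=2 (T, w=50) cum 144
  x=3 (U, w=200) cum 344  ← median
  x=4 (R, w=90) cum 434
  x=13 (Q, w=60) cum 494
⇒ x* = 3
y-coordinate, sorted with cumulative weight:
  y=3 (U, w=200) cum 200
  y=4 (T, w=50) cum 250  ← median
  y=8 (P, w=90) cum 340
  y=9 (S, w=4) cum 344
  y=11 (Q, w=60) cum 404
  y=15 (R, w=90) cum 494
⇒ y* = 4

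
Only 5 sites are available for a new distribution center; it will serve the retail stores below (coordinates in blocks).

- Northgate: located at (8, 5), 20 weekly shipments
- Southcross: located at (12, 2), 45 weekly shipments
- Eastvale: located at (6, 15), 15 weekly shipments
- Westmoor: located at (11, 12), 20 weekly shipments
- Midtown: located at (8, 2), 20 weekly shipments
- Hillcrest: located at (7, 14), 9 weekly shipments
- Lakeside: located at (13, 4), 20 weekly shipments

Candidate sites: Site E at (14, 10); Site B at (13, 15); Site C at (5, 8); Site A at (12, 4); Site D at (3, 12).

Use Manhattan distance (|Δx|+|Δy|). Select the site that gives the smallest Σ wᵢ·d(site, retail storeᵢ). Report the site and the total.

Total weighted distance at each candidate:
  Site E (14, 10): total = 1484
  Site B (13, 15): total = 1778
  Site C (5, 8): total = 1517
  Site A (12, 4): total = 900
  Site D (3, 12): total = 2059
Minimum is at Site A with total 900 blocks.

Site A, total 900 blocks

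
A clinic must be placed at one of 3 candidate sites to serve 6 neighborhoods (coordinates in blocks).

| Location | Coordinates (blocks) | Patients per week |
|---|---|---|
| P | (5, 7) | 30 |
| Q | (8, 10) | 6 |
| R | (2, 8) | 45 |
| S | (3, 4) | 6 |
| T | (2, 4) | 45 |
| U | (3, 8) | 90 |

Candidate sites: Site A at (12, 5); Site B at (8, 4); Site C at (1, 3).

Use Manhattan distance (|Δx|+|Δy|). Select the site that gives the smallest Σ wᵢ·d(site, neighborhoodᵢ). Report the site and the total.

Total weighted distance at each candidate:
  Site A (12, 5): total = 2544
  Site B (8, 4): total = 1776
  Site C (1, 3): total = 1332
Minimum is at Site C with total 1332 blocks.

Site C, total 1332 blocks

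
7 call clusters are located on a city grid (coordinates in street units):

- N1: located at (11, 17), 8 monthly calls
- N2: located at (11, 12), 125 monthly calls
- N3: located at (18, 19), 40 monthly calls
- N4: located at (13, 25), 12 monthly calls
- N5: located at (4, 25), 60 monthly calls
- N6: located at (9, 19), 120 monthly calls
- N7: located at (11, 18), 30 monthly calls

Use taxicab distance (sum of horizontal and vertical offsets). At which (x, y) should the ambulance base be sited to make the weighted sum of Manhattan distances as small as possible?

(11, 19)

Manhattan distance separates: Σwᵢ(|x−xᵢ|+|y−yᵢ|) = Σwᵢ|x−xᵢ| + Σwᵢ|y−yᵢ|, so x and y are optimised independently as 1-D weighted medians.
Total weight W = 395; half = 197.5.
x-coordinate, sorted with cumulative weight:
  x=4 (N5, w=60) cum 60
  x=9 (N6, w=120) cum 180
  x=11 (N1, w=8) cum 188
  x=11 (N2, w=125) cum 313  ← median
  x=11 (N7, w=30) cum 343
  x=13 (N4, w=12) cum 355
  x=18 (N3, w=40) cum 395
⇒ x* = 11
y-coordinate, sorted with cumulative weight:
  y=12 (N2, w=125) cum 125
  y=17 (N1, w=8) cum 133
  y=18 (N7, w=30) cum 163
  y=19 (N3, w=40) cum 203  ← median
  y=19 (N6, w=120) cum 323
  y=25 (N4, w=12) cum 335
  y=25 (N5, w=60) cum 395
⇒ y* = 19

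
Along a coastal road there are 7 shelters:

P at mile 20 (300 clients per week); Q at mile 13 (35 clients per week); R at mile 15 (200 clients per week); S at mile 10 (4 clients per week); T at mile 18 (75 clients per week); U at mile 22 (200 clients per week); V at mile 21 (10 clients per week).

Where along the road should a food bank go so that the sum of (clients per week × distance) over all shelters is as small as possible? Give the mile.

For a sum of weighted absolute distances on a line, the optimum is the weighted median (not the mean). Total weight W = 824; half-weight = 412.
Sort by position and accumulate weight:
  mile 10 (S, w=4) → cum 4
  mile 13 (Q, w=35) → cum 39
  mile 15 (R, w=200) → cum 239
  mile 18 (T, w=75) → cum 314
  mile 20 (P, w=300) → cum 614  ≥ 412 → median here
  mile 21 (V, w=10) → cum 624
  mile 22 (U, w=200) → cum 824
Optimal location: mile 20.

x = 20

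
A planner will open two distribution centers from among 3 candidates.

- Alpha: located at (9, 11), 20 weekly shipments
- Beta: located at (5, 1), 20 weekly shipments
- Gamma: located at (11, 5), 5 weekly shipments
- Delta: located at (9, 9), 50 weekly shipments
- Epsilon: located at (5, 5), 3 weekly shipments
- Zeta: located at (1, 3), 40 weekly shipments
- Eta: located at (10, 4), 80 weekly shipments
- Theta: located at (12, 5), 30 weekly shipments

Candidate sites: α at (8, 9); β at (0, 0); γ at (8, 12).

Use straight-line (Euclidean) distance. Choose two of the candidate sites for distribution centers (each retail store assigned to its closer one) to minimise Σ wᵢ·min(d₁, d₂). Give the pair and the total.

{α, β}, total 963.7

Evaluate every pair (each demand assigned to the nearer of the two):
  {α, β}: total = 963.7
  {α, γ}: total = 1258.5
  {β, γ}: total = 1375.7
Best pair: {α, β} with total 963.7.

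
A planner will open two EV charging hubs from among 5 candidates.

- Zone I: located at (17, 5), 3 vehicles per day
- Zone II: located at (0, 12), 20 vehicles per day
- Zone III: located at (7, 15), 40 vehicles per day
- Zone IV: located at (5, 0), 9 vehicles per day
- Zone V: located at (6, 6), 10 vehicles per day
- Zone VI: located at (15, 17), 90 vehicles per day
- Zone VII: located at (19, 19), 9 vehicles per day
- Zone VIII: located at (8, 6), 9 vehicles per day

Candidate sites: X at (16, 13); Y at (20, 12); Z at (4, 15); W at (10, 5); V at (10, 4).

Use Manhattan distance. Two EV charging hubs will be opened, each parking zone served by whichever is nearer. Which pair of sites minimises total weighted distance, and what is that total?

{X, Z}, total 1189

Evaluate every pair (each demand assigned to the nearer of the two):
  {X, Z}: total = 1189
  {X, W}: total = 1499
  {X, V}: total = 1512
  {Y, Z}: total = 1633
  {Z, W}: total = 1789
  {Z, V}: total = 1802
  {X, Y}: total = 1850
  {Y, W}: total = 2020
  {Y, V}: total = 2093
  {W, V}: total = 2776
Best pair: {X, Z} with total 1189.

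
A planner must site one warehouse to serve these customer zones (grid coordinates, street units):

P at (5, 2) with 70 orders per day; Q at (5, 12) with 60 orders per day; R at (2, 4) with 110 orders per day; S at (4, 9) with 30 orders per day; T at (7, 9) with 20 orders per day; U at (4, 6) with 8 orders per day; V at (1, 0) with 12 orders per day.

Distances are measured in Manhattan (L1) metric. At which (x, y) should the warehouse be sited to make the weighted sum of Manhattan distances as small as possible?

Manhattan distance separates: Σwᵢ(|x−xᵢ|+|y−yᵢ|) = Σwᵢ|x−xᵢ| + Σwᵢ|y−yᵢ|, so x and y are optimised independently as 1-D weighted medians.
Total weight W = 310; half = 155.
x-coordinate, sorted with cumulative weight:
  x=1 (V, w=12) cum 12
  x=2 (R, w=110) cum 122
  x=4 (S, w=30) cum 152
  x=4 (U, w=8) cum 160  ← median
  x=5 (P, w=70) cum 230
  x=5 (Q, w=60) cum 290
  x=7 (T, w=20) cum 310
⇒ x* = 4
y-coordinate, sorted with cumulative weight:
  y=0 (V, w=12) cum 12
  y=2 (P, w=70) cum 82
  y=4 (R, w=110) cum 192  ← median
  y=6 (U, w=8) cum 200
  y=9 (S, w=30) cum 230
  y=9 (T, w=20) cum 250
  y=12 (Q, w=60) cum 310
⇒ y* = 4

(4, 4)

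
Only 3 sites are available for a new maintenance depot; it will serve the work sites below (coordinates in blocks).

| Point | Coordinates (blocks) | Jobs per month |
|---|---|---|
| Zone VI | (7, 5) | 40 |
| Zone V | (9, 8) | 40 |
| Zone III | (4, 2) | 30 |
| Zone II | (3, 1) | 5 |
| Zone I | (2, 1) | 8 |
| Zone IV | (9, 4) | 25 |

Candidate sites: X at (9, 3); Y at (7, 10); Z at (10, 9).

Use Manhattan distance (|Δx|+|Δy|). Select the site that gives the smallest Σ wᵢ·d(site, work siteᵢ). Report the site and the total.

Total weighted distance at each candidate:
  X (9, 3): total = 677
  Y (7, 10): total = 1067
  Z (10, 9): total = 1103
Minimum is at X with total 677 blocks.

X, total 677 blocks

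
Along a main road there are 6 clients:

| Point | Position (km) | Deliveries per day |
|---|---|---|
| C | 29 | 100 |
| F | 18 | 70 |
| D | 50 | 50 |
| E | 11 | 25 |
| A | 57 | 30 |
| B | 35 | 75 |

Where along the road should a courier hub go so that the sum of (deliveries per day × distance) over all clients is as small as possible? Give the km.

For a sum of weighted absolute distances on a line, the optimum is the weighted median (not the mean). Total weight W = 350; half-weight = 175.
Sort by position and accumulate weight:
  km 11 (E, w=25) → cum 25
  km 18 (F, w=70) → cum 95
  km 29 (C, w=100) → cum 195  ≥ 175 → median here
  km 35 (B, w=75) → cum 270
  km 50 (D, w=50) → cum 320
  km 57 (A, w=30) → cum 350
Optimal location: km 29.

x = 29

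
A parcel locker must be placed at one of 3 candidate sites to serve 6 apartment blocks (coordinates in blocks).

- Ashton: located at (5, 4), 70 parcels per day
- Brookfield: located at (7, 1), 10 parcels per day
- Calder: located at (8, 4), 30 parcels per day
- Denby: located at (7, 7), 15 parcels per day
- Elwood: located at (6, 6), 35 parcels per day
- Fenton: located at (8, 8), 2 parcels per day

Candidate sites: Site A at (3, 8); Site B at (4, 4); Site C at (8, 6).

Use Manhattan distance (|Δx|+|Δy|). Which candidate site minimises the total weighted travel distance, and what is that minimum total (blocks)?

Total weighted distance at each candidate:
  Site A (3, 8): total = 1060
  Site B (4, 4): total = 496
  Site C (8, 6): total = 574
Minimum is at Site B with total 496 blocks.

Site B, total 496 blocks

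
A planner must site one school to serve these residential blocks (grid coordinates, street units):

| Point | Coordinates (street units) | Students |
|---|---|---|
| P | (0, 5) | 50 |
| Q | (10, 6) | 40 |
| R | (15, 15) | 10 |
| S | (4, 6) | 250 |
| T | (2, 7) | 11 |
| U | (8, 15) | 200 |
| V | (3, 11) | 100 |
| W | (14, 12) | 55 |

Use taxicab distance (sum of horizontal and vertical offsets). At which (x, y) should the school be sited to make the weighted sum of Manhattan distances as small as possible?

(4, 11)

Manhattan distance separates: Σwᵢ(|x−xᵢ|+|y−yᵢ|) = Σwᵢ|x−xᵢ| + Σwᵢ|y−yᵢ|, so x and y are optimised independently as 1-D weighted medians.
Total weight W = 716; half = 358.
x-coordinate, sorted with cumulative weight:
  x=0 (P, w=50) cum 50
  x=2 (T, w=11) cum 61
  x=3 (V, w=100) cum 161
  x=4 (S, w=250) cum 411  ← median
  x=8 (U, w=200) cum 611
  x=10 (Q, w=40) cum 651
  x=14 (W, w=55) cum 706
  x=15 (R, w=10) cum 716
⇒ x* = 4
y-coordinate, sorted with cumulative weight:
  y=5 (P, w=50) cum 50
  y=6 (Q, w=40) cum 90
  y=6 (S, w=250) cum 340
  y=7 (T, w=11) cum 351
  y=11 (V, w=100) cum 451  ← median
  y=12 (W, w=55) cum 506
  y=15 (R, w=10) cum 516
  y=15 (U, w=200) cum 716
⇒ y* = 11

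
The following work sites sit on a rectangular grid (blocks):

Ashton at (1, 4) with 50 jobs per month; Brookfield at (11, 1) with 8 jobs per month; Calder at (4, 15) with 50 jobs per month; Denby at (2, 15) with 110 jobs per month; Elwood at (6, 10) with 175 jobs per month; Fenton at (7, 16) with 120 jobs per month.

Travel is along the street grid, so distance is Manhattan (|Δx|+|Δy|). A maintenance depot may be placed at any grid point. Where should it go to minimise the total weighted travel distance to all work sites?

Manhattan distance separates: Σwᵢ(|x−xᵢ|+|y−yᵢ|) = Σwᵢ|x−xᵢ| + Σwᵢ|y−yᵢ|, so x and y are optimised independently as 1-D weighted medians.
Total weight W = 513; half = 256.5.
x-coordinate, sorted with cumulative weight:
  x=1 (Ashton, w=50) cum 50
  x=2 (Denby, w=110) cum 160
  x=4 (Calder, w=50) cum 210
  x=6 (Elwood, w=175) cum 385  ← median
  x=7 (Fenton, w=120) cum 505
  x=11 (Brookfield, w=8) cum 513
⇒ x* = 6
y-coordinate, sorted with cumulative weight:
  y=1 (Brookfield, w=8) cum 8
  y=4 (Ashton, w=50) cum 58
  y=10 (Elwood, w=175) cum 233
  y=15 (Calder, w=50) cum 283  ← median
  y=15 (Denby, w=110) cum 393
  y=16 (Fenton, w=120) cum 513
⇒ y* = 15

(6, 15)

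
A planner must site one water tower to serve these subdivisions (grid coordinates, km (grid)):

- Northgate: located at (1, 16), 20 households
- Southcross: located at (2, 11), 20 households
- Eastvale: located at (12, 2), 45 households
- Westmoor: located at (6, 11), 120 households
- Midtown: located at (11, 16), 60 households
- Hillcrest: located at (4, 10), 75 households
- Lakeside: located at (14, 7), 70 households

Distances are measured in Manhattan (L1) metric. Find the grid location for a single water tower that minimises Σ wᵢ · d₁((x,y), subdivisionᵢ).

(6, 11)

Manhattan distance separates: Σwᵢ(|x−xᵢ|+|y−yᵢ|) = Σwᵢ|x−xᵢ| + Σwᵢ|y−yᵢ|, so x and y are optimised independently as 1-D weighted medians.
Total weight W = 410; half = 205.
x-coordinate, sorted with cumulative weight:
  x=1 (Northgate, w=20) cum 20
  x=2 (Southcross, w=20) cum 40
  x=4 (Hillcrest, w=75) cum 115
  x=6 (Westmoor, w=120) cum 235  ← median
  x=11 (Midtown, w=60) cum 295
  x=12 (Eastvale, w=45) cum 340
  x=14 (Lakeside, w=70) cum 410
⇒ x* = 6
y-coordinate, sorted with cumulative weight:
  y=2 (Eastvale, w=45) cum 45
  y=7 (Lakeside, w=70) cum 115
  y=10 (Hillcrest, w=75) cum 190
  y=11 (Southcross, w=20) cum 210  ← median
  y=11 (Westmoor, w=120) cum 330
  y=16 (Northgate, w=20) cum 350
  y=16 (Midtown, w=60) cum 410
⇒ y* = 11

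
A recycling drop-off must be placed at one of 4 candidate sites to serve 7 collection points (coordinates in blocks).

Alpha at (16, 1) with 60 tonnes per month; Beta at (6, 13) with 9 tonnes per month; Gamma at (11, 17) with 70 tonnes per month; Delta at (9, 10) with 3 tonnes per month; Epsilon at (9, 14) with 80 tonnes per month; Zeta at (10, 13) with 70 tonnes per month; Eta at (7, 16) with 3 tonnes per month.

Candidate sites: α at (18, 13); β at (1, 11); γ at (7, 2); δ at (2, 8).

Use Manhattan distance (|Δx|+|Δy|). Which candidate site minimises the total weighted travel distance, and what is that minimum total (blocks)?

α, total 3156 blocks

Total weighted distance at each candidate:
  α (18, 13): total = 3156
  β (1, 11): total = 4393
  γ (7, 2): total = 4210
  δ (2, 8): total = 4617
Minimum is at α with total 3156 blocks.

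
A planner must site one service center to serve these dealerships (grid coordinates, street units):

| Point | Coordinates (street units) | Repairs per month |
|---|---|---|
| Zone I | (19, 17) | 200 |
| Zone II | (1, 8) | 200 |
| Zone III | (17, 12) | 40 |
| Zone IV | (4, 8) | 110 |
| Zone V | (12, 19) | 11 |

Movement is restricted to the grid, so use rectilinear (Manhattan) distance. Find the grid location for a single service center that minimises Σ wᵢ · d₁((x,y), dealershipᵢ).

(4, 8)

Manhattan distance separates: Σwᵢ(|x−xᵢ|+|y−yᵢ|) = Σwᵢ|x−xᵢ| + Σwᵢ|y−yᵢ|, so x and y are optimised independently as 1-D weighted medians.
Total weight W = 561; half = 280.5.
x-coordinate, sorted with cumulative weight:
  x=1 (Zone II, w=200) cum 200
  x=4 (Zone IV, w=110) cum 310  ← median
  x=12 (Zone V, w=11) cum 321
  x=17 (Zone III, w=40) cum 361
  x=19 (Zone I, w=200) cum 561
⇒ x* = 4
y-coordinate, sorted with cumulative weight:
  y=8 (Zone II, w=200) cum 200
  y=8 (Zone IV, w=110) cum 310  ← median
  y=12 (Zone III, w=40) cum 350
  y=17 (Zone I, w=200) cum 550
  y=19 (Zone V, w=11) cum 561
⇒ y* = 8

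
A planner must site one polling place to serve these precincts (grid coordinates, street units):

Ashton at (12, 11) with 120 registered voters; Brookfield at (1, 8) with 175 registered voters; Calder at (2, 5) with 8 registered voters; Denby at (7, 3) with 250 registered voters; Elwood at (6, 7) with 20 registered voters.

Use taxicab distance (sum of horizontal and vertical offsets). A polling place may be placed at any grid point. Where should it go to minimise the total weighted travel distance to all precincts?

(7, 8)

Manhattan distance separates: Σwᵢ(|x−xᵢ|+|y−yᵢ|) = Σwᵢ|x−xᵢ| + Σwᵢ|y−yᵢ|, so x and y are optimised independently as 1-D weighted medians.
Total weight W = 573; half = 286.5.
x-coordinate, sorted with cumulative weight:
  x=1 (Brookfield, w=175) cum 175
  x=2 (Calder, w=8) cum 183
  x=6 (Elwood, w=20) cum 203
  x=7 (Denby, w=250) cum 453  ← median
  x=12 (Ashton, w=120) cum 573
⇒ x* = 7
y-coordinate, sorted with cumulative weight:
  y=3 (Denby, w=250) cum 250
  y=5 (Calder, w=8) cum 258
  y=7 (Elwood, w=20) cum 278
  y=8 (Brookfield, w=175) cum 453  ← median
  y=11 (Ashton, w=120) cum 573
⇒ y* = 8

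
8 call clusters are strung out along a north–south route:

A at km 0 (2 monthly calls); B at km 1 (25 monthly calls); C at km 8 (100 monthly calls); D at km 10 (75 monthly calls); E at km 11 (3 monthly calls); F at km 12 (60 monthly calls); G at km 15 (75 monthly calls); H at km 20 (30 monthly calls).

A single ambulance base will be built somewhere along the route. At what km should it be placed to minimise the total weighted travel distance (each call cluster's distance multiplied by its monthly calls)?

For a sum of weighted absolute distances on a line, the optimum is the weighted median (not the mean). Total weight W = 370; half-weight = 185.
Sort by position and accumulate weight:
  km 0 (A, w=2) → cum 2
  km 1 (B, w=25) → cum 27
  km 8 (C, w=100) → cum 127
  km 10 (D, w=75) → cum 202  ≥ 185 → median here
  km 11 (E, w=3) → cum 205
  km 12 (F, w=60) → cum 265
  km 15 (G, w=75) → cum 340
  km 20 (H, w=30) → cum 370
Optimal location: km 10.

x = 10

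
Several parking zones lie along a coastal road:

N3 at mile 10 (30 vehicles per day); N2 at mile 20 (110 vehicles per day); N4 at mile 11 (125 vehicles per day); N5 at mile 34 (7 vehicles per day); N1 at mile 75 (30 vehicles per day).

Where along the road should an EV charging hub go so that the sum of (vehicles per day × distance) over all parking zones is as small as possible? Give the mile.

For a sum of weighted absolute distances on a line, the optimum is the weighted median (not the mean). Total weight W = 302; half-weight = 151.
Sort by position and accumulate weight:
  mile 10 (N3, w=30) → cum 30
  mile 11 (N4, w=125) → cum 155  ≥ 151 → median here
  mile 20 (N2, w=110) → cum 265
  mile 34 (N5, w=7) → cum 272
  mile 75 (N1, w=30) → cum 302
Optimal location: mile 11.

x = 11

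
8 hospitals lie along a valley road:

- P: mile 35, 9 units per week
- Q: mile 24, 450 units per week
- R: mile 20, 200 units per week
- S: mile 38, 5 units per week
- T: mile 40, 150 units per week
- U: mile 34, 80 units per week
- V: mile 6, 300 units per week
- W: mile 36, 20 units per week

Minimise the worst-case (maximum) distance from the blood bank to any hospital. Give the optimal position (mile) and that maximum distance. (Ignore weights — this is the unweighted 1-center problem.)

The 1-center on a line is the midpoint of the two extreme points: leftmost at 6, rightmost at 40.
Optimal location = (6 + 40)/2 = 23; maximum distance = (40 − 6)/2 = 17.

location 23, max distance 17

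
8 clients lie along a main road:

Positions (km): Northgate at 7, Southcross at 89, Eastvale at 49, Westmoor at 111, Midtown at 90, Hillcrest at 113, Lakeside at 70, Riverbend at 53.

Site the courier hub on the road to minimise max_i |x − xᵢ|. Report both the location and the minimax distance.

location 60, max distance 53

The 1-center on a line is the midpoint of the two extreme points: leftmost at 7, rightmost at 113.
Optimal location = (7 + 113)/2 = 60; maximum distance = (113 − 7)/2 = 53.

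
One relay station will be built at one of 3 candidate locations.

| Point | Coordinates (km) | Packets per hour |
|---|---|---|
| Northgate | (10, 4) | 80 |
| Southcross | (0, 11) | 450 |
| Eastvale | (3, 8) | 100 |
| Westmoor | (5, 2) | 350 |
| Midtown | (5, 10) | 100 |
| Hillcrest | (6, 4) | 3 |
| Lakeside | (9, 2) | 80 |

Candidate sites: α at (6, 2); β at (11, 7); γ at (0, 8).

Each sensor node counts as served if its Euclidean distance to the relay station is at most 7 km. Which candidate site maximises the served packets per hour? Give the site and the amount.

Coverage radius r = 7 km; a point is covered iff (Δx)²+(Δy)² ≤ 7² = 49.
  α (6, 2): covers {Northgate, Eastvale, Westmoor, Hillcrest, Lakeside} → 613
  β (11, 7): covers {Northgate, Midtown, Hillcrest, Lakeside} → 263
  γ (0, 8): covers {Southcross, Eastvale, Midtown} → 650
Maximum coverage at γ: 650 packets per hour.

γ, covering 650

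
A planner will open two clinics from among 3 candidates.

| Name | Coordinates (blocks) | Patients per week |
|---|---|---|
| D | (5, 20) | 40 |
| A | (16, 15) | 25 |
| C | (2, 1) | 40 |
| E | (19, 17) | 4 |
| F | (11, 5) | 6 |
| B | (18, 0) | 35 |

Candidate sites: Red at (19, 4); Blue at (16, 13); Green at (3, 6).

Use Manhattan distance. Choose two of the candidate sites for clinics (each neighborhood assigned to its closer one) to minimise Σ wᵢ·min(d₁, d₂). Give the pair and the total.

Evaluate every pair (each demand assigned to the nearer of the two):
  {Red, Green}: total = 1511
  {Blue, Green}: total = 1537
  {Red, Blue}: total = 1827
Best pair: {Red, Green} with total 1511.

{Red, Green}, total 1511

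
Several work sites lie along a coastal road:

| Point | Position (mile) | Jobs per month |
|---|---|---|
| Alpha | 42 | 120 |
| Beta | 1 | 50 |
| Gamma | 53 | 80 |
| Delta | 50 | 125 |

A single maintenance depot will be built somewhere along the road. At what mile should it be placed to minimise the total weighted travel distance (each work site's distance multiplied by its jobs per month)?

x = 50

For a sum of weighted absolute distances on a line, the optimum is the weighted median (not the mean). Total weight W = 375; half-weight = 187.5.
Sort by position and accumulate weight:
  mile 1 (Beta, w=50) → cum 50
  mile 42 (Alpha, w=120) → cum 170
  mile 50 (Delta, w=125) → cum 295  ≥ 187.5 → median here
  mile 53 (Gamma, w=80) → cum 375
Optimal location: mile 50.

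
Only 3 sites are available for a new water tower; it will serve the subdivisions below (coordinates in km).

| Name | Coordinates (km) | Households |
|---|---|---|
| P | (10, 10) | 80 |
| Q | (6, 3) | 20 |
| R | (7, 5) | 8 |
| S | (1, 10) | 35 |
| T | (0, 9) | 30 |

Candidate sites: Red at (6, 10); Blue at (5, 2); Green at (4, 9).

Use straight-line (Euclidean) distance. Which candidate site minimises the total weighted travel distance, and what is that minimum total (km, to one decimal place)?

Red, total 858.3 km

Total weighted distance at each candidate:
  Red (6, 10): total = 858.3
  Blue (5, 2): total = 1383.0
  Green (4, 9): total = 883.8
Minimum is at Red with total 858.3 km.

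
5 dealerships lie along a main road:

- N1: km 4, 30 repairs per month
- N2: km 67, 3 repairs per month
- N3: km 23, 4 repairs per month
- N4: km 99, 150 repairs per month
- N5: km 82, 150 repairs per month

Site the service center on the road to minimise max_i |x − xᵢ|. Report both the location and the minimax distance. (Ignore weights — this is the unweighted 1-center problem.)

The 1-center on a line is the midpoint of the two extreme points: leftmost at 4, rightmost at 99.
Optimal location = (4 + 99)/2 = 51.5; maximum distance = (99 − 4)/2 = 47.5.

location 51.5, max distance 47.5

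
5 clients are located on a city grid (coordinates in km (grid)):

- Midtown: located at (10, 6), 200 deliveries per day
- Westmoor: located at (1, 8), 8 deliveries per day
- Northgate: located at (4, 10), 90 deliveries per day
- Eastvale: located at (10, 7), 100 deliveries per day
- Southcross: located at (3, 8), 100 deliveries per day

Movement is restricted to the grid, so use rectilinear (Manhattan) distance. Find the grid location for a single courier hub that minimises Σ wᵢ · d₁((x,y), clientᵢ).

(10, 7)

Manhattan distance separates: Σwᵢ(|x−xᵢ|+|y−yᵢ|) = Σwᵢ|x−xᵢ| + Σwᵢ|y−yᵢ|, so x and y are optimised independently as 1-D weighted medians.
Total weight W = 498; half = 249.
x-coordinate, sorted with cumulative weight:
  x=1 (Westmoor, w=8) cum 8
  x=3 (Southcross, w=100) cum 108
  x=4 (Northgate, w=90) cum 198
  x=10 (Midtown, w=200) cum 398  ← median
  x=10 (Eastvale, w=100) cum 498
⇒ x* = 10
y-coordinate, sorted with cumulative weight:
  y=6 (Midtown, w=200) cum 200
  y=7 (Eastvale, w=100) cum 300  ← median
  y=8 (Westmoor, w=8) cum 308
  y=8 (Southcross, w=100) cum 408
  y=10 (Northgate, w=90) cum 498
⇒ y* = 7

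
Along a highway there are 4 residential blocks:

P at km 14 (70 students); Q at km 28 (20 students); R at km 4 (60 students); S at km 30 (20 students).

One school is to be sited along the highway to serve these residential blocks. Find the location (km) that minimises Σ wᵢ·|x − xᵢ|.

x = 14

For a sum of weighted absolute distances on a line, the optimum is the weighted median (not the mean). Total weight W = 170; half-weight = 85.
Sort by position and accumulate weight:
  km 4 (R, w=60) → cum 60
  km 14 (P, w=70) → cum 130  ≥ 85 → median here
  km 28 (Q, w=20) → cum 150
  km 30 (S, w=20) → cum 170
Optimal location: km 14.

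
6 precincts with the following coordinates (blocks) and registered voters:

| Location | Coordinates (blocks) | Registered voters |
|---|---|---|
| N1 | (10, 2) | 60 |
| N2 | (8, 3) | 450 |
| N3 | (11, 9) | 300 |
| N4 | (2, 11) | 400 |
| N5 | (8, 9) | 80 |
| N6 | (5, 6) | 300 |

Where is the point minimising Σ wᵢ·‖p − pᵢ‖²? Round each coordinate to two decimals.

(6.57, 6.97)

The minimiser of Σwᵢ‖p−pᵢ‖² is the weighted centroid p* = (Σwᵢpᵢ)/(Σwᵢ).
Σwᵢ = 1590.
Σwᵢxᵢ = 60·10 + 450·8 + 300·11 + 400·2 + 80·8 + 300·5 = 10440.
Σwᵢyᵢ = 60·2 + 450·3 + 300·9 + 400·11 + 80·9 + 300·6 = 11090.
x* = 10440/1590 = 6.57, y* = 11090/1590 = 6.97.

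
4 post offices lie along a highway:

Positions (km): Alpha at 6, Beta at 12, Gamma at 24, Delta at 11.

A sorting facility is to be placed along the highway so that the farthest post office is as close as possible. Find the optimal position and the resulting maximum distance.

The 1-center on a line is the midpoint of the two extreme points: leftmost at 6, rightmost at 24.
Optimal location = (6 + 24)/2 = 15; maximum distance = (24 − 6)/2 = 9.

location 15, max distance 9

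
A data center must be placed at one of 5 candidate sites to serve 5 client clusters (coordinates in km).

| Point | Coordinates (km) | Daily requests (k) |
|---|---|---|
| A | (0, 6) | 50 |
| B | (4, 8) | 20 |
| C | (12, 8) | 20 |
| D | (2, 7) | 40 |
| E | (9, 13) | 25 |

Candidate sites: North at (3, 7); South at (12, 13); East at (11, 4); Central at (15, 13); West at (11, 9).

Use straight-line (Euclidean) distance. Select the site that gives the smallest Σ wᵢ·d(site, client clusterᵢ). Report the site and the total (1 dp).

Total weighted distance at each candidate:
  North (3, 7): total = 619.6
  South (12, 13): total = 1524.8
  East (11, 4): total = 1412.7
  Central (15, 13): total = 1908.6
  West (11, 9): total = 1220.4
Minimum is at North with total 619.6 km.

North, total 619.6 km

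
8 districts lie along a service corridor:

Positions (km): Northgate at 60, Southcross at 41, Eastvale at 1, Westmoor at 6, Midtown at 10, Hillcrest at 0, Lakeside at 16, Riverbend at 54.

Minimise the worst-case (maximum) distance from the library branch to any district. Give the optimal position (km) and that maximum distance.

The 1-center on a line is the midpoint of the two extreme points: leftmost at 0, rightmost at 60.
Optimal location = (0 + 60)/2 = 30; maximum distance = (60 − 0)/2 = 30.

location 30, max distance 30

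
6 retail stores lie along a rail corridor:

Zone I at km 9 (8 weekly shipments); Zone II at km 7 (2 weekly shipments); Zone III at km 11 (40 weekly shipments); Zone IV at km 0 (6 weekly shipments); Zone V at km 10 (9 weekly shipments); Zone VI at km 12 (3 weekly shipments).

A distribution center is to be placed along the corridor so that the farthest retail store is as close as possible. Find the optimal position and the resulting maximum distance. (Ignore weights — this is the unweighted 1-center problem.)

The 1-center on a line is the midpoint of the two extreme points: leftmost at 0, rightmost at 12.
Optimal location = (0 + 12)/2 = 6; maximum distance = (12 − 0)/2 = 6.

location 6, max distance 6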